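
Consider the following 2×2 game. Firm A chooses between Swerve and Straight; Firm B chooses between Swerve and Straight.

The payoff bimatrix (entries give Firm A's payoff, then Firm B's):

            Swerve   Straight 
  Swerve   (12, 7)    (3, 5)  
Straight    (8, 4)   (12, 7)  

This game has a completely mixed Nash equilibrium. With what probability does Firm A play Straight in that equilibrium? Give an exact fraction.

2/5

Let x be the probability that Firm A plays Swerve. In a completely mixed equilibrium, Firm B must be indifferent between Swerve and Straight.
Firm B's expected payoff from Swerve is 7x + 4(1−x); from Straight it is 5x + 7(1−x).
Setting these equal: 3x + 4 = −2x + 7, so x = 3/5.
Therefore Firm A plays Straight with probability 1 − 3/5 = 2/5.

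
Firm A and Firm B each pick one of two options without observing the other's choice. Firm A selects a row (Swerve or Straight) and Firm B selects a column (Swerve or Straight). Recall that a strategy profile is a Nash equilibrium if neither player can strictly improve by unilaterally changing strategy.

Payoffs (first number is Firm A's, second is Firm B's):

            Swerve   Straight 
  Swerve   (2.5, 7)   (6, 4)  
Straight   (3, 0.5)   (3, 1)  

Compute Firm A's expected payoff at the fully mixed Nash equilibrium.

3

First find q, the probability Firm B plays Swerve, from Firm A's indifference between Swerve and Straight: 2.5q + 6(1−q) = 3q + 3(1−q), giving q = 6/7.
Since Firm A is indifferent in equilibrium, Firm A's expected payoff equals the payoff from either row against (6/7, 1/7). Using Swerve: 2.5(6/7) + 6(1/7) = 3.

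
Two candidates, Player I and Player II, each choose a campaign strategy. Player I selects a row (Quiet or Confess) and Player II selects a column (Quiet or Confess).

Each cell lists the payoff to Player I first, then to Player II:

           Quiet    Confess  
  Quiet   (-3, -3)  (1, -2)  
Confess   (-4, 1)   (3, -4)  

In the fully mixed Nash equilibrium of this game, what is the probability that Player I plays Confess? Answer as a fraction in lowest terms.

1/6

Let x be the probability that Player I plays Quiet. In a completely mixed equilibrium, Player II must be indifferent between Quiet and Confess.
Player II's expected payoff from Quiet is −3x + (1−x); from Confess it is −2x − 4(1−x).
Setting these equal: −4x + 1 = 2x − 4, so x = 5/6.
Therefore Player I plays Confess with probability 1 − 5/6 = 1/6.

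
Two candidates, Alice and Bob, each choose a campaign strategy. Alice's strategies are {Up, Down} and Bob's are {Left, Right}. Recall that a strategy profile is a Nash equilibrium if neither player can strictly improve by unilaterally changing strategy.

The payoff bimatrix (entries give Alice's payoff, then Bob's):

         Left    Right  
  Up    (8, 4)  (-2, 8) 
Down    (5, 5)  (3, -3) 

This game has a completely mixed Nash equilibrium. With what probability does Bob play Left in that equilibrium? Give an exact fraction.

Let y be the probability that Bob plays Left. In a completely mixed equilibrium, Alice must be indifferent between Up and Down.
Alice's expected payoff from Up is 8y − 2(1−y); from Down it is 5y + 3(1−y).
Setting these equal: 10y − 2 = 2y + 3, so y = 5/8.

5/8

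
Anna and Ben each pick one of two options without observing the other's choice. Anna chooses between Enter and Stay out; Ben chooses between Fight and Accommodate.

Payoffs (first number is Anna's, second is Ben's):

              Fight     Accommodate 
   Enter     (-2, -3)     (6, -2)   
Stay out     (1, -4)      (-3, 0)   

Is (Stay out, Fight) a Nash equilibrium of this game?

At (Stay out, Fight), Anna earns 1; switching to Enter would give -2, so Anna has no profitable deviation.
Ben earns -4; switching to Accommodate would give 0, so Ben would deviate.
Since at least one player can profitably deviate, this is not a Nash equilibrium.

No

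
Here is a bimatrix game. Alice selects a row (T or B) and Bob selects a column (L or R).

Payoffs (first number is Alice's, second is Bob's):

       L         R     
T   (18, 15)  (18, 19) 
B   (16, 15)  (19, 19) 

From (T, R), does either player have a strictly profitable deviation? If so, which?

Alice at (T, R) earns 18; deviating to B yields 19 — a strict improvement.
Bob earns 19; deviating to L yields 15 — not better.
Only Alice has a strictly profitable deviation.

Alice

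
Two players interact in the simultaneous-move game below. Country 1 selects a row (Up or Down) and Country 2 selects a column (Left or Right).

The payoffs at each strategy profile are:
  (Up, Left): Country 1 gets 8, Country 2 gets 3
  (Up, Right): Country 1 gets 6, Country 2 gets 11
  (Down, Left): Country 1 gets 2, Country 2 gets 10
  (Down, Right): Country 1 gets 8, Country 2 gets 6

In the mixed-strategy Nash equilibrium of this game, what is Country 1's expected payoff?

13/2

First find q, the probability Country 2 plays Left, from Country 1's indifference between Up and Down: 8q + 6(1−q) = 2q + 8(1−q), giving q = 1/4.
Since Country 1 is indifferent in equilibrium, Country 1's expected payoff equals the payoff from either row against (1/4, 3/4). Using Up: 8(1/4) + 6(3/4) = 13/2.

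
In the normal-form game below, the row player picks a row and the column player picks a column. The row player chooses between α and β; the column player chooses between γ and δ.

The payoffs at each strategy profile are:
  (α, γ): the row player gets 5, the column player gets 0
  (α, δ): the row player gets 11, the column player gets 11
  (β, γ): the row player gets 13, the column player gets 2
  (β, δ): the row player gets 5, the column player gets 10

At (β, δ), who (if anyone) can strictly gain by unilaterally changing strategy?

The row player

The row player at (β, δ) earns 5; deviating to α yields 11 — a strict improvement.
The column player earns 10; deviating to γ yields 2 — not better.
Only the row player has a strictly profitable deviation.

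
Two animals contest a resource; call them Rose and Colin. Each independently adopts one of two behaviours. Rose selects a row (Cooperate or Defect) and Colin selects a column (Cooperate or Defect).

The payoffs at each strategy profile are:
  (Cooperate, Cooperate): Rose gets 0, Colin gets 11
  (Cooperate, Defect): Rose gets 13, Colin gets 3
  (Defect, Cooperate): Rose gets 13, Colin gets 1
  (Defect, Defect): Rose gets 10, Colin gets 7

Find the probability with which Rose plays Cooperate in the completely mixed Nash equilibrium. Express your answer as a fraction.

Let r be the probability that Rose plays Cooperate. In a completely mixed equilibrium, Colin must be indifferent between Cooperate and Defect.
Colin's expected payoff from Cooperate is 11r + (1−r); from Defect it is 3r + 7(1−r).
Setting these equal: 10r + 1 = −4r + 7, so r = 3/7.

3/7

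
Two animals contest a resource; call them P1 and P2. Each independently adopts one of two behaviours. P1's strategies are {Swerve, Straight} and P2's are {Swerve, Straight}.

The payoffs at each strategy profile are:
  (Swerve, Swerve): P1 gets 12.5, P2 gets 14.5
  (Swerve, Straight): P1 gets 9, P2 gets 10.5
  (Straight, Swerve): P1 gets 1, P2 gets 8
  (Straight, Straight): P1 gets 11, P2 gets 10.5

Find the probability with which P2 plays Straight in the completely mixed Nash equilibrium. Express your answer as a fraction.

Let y be the probability that P2 plays Swerve. In a completely mixed equilibrium, P1 must be indifferent between Swerve and Straight.
P1's expected payoff from Swerve is 12.5y + 9(1−y); from Straight it is y + 11(1−y).
Setting these equal: 3.5y + 9 = −10y + 11, so y = 4/27.
Therefore P2 plays Straight with probability 1 − 4/27 = 23/27.

23/27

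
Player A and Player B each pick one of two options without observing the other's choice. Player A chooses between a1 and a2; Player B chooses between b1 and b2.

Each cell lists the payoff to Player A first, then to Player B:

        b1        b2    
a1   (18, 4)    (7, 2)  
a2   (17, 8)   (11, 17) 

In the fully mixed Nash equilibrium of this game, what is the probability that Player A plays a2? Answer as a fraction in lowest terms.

2/11

Let x be the probability that Player A plays a1. In a completely mixed equilibrium, Player B must be indifferent between b1 and b2.
Player B's expected payoff from b1 is 4x + 8(1−x); from b2 it is 2x + 17(1−x).
Setting these equal: −4x + 8 = −15x + 17, so x = 9/11.
Therefore Player A plays a2 with probability 1 − 9/11 = 2/11.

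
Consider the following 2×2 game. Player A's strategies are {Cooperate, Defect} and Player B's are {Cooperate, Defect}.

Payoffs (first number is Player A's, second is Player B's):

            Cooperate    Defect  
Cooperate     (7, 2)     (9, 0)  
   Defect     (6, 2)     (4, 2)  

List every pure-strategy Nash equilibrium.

(Cooperate, Cooperate): Player A gets 7 ≥ 6 from Defect, and Player B gets 2 ≥ 0 from Defect — Nash equilibrium.
(Cooperate, Defect): Player B prefers Cooperate (2 > 0) — not an equilibrium.
(Defect, Cooperate): Player A prefers Cooperate (7 > 6) — not an equilibrium.
(Defect, Defect): Player A prefers Cooperate (9 > 4) — not an equilibrium.

(Cooperate, Cooperate)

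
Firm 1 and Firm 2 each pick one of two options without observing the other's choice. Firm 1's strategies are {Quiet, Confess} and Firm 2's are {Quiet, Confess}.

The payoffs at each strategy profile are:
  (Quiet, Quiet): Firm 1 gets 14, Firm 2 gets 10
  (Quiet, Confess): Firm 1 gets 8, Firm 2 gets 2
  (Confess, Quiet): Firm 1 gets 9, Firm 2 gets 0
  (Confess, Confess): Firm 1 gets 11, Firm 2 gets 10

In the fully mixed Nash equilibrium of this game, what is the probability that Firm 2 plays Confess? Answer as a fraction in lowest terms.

5/8

Let y be the probability that Firm 2 plays Quiet. In a completely mixed equilibrium, Firm 1 must be indifferent between Quiet and Confess.
Firm 1's expected payoff from Quiet is 14y + 8(1−y); from Confess it is 9y + 11(1−y).
Setting these equal: 6y + 8 = −2y + 11, so y = 3/8.
Therefore Firm 2 plays Confess with probability 1 − 3/8 = 5/8.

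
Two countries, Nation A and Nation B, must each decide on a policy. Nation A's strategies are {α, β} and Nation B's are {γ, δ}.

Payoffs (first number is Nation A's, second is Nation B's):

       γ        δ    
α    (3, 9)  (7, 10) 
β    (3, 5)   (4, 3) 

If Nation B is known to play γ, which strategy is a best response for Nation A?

either — both α and β are best responses

Against γ, Nation A earns 3 from α and 3 from β.
So either strategy is a best response.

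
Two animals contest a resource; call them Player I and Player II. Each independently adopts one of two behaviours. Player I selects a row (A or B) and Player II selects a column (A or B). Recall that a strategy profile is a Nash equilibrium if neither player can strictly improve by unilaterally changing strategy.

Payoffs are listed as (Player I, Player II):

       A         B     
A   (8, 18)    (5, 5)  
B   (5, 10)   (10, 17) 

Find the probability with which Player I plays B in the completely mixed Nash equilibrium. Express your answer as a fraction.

13/20

Let p be the probability that Player I plays A. In a completely mixed equilibrium, Player II must be indifferent between A and B.
Player II's expected payoff from A is 18p + 10(1−p); from B it is 5p + 17(1−p).
Setting these equal: 8p + 10 = −12p + 17, so p = 7/20.
Therefore Player I plays B with probability 1 − 7/20 = 13/20.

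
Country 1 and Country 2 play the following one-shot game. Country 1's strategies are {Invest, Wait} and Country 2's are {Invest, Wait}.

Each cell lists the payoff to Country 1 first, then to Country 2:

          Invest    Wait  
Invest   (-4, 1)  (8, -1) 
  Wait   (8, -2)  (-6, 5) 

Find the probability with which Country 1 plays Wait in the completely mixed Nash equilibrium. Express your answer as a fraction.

Let r be the probability that Country 1 plays Invest. In a completely mixed equilibrium, Country 2 must be indifferent between Invest and Wait.
Country 2's expected payoff from Invest is r − 2(1−r); from Wait it is −r + 5(1−r).
Setting these equal: 3r − 2 = −6r + 5, so r = 7/9.
Therefore Country 1 plays Wait with probability 1 − 7/9 = 2/9.

2/9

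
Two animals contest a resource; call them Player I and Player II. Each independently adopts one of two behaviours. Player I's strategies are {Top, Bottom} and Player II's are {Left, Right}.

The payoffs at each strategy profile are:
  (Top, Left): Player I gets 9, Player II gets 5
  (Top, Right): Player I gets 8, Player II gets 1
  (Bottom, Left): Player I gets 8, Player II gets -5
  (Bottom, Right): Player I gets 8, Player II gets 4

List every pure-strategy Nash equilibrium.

(Top, Left) and (Bottom, Right)

(Top, Left): Player I gets 9 ≥ 8 from Bottom, and Player II gets 5 ≥ 1 from Right — Nash equilibrium.
(Top, Right): Player II prefers Left (5 > 1) — not an equilibrium.
(Bottom, Left): Player I prefers Top (9 > 8); Player II prefers Right (4 > -5) — not an equilibrium.
(Bottom, Right): Player I gets 8 ≥ 8 from Top, and Player II gets 4 ≥ -5 from Left — Nash equilibrium.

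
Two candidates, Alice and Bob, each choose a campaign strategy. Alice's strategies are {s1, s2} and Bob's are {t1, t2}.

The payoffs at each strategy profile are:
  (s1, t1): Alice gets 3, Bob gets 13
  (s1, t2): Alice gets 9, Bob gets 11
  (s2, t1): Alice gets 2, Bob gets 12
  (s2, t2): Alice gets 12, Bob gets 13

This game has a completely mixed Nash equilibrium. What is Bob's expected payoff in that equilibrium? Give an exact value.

First find p, the probability Alice plays s1, from Bob's indifference between t1 and t2: 13p + 12(1−p) = 11p + 13(1−p), giving p = 1/3.
Since Bob is indifferent in equilibrium, Bob's expected payoff equals the payoff from either column against (1/3, 2/3). Using t1: 13(1/3) + 12(2/3) = 37/3.

37/3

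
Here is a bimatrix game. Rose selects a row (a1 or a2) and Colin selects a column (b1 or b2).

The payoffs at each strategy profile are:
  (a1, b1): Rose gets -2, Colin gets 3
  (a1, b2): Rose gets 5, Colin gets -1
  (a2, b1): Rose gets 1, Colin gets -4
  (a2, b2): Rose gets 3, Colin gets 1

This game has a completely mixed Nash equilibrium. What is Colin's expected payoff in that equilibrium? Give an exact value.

First find x, the probability Rose plays a1, from Colin's indifference between b1 and b2: 3x − 4(1−x) = −x + (1−x), giving x = 5/9.
Since Colin is indifferent in equilibrium, Colin's expected payoff equals the payoff from either column against (5/9, 4/9). Using b1: 3(5/9) − 4(4/9) = -1/9.

-1/9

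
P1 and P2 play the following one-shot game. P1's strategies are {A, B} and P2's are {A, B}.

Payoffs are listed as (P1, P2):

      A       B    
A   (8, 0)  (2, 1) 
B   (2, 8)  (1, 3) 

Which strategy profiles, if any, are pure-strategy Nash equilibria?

(A, B)

(A, A): P2 prefers B (1 > 0) — not an equilibrium.
(A, B): P1 gets 2 ≥ 1 from B, and P2 gets 1 ≥ 0 from A — Nash equilibrium.
(B, A): P1 prefers A (8 > 2) — not an equilibrium.
(B, B): P1 prefers A (2 > 1); P2 prefers A (8 > 3) — not an equilibrium.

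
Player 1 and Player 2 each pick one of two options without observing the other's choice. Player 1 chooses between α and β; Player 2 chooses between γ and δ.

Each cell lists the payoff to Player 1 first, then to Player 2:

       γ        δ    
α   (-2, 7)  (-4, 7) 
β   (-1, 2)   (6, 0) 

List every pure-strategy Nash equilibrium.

(β, γ)

(α, γ): Player 1 prefers β (-1 > -2) — not an equilibrium.
(α, δ): Player 1 prefers β (6 > -4) — not an equilibrium.
(β, γ): Player 1 gets -1 ≥ -2 from α, and Player 2 gets 2 ≥ 0 from δ — Nash equilibrium.
(β, δ): Player 2 prefers γ (2 > 0) — not an equilibrium.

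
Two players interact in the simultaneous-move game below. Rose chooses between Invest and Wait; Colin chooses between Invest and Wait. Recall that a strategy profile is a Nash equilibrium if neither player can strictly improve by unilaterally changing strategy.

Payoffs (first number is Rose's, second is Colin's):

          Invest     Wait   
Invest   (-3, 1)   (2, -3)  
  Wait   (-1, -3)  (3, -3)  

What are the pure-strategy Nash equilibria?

(Wait, Invest) and (Wait, Wait)

(Invest, Invest): Rose prefers Wait (-1 > -3) — not an equilibrium.
(Invest, Wait): Rose prefers Wait (3 > 2); Colin prefers Invest (1 > -3) — not an equilibrium.
(Wait, Invest): Rose gets -1 ≥ -3 from Invest, and Colin gets -3 ≥ -3 from Wait — Nash equilibrium.
(Wait, Wait): Rose gets 3 ≥ 2 from Invest, and Colin gets -3 ≥ -3 from Invest — Nash equilibrium.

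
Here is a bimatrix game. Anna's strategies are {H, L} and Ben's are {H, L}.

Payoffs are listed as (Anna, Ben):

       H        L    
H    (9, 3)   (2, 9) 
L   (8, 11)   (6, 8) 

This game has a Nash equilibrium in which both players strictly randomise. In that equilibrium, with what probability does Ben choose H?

Let y be the probability that Ben plays H. In a completely mixed equilibrium, Anna must be indifferent between H and L.
Anna's expected payoff from H is 9y + 2(1−y); from L it is 8y + 6(1−y).
Setting these equal: 7y + 2 = 2y + 6, so y = 4/5.

4/5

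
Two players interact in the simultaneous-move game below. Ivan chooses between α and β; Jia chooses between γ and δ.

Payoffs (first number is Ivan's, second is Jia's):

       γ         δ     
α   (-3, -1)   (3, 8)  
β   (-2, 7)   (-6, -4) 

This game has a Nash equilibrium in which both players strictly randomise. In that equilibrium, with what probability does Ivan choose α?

Let p be the probability that Ivan plays α. In a completely mixed equilibrium, Jia must be indifferent between γ and δ.
Jia's expected payoff from γ is −p + 7(1−p); from δ it is 8p − 4(1−p).
Setting these equal: −8p + 7 = 12p − 4, so p = 11/20.

11/20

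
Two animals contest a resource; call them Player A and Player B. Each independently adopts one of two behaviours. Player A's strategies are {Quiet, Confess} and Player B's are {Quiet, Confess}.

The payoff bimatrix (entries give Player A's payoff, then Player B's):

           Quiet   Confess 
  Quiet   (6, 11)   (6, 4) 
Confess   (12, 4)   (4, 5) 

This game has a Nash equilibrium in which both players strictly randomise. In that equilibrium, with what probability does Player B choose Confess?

Let q be the probability that Player B plays Quiet. In a completely mixed equilibrium, Player A must be indifferent between Quiet and Confess.
Player A's expected payoff from Quiet is 6q + 6(1−q); from Confess it is 12q + 4(1−q).
Setting these equal: 6 = 8q + 4, so q = 1/4.
Therefore Player B plays Confess with probability 1 − 1/4 = 3/4.

3/4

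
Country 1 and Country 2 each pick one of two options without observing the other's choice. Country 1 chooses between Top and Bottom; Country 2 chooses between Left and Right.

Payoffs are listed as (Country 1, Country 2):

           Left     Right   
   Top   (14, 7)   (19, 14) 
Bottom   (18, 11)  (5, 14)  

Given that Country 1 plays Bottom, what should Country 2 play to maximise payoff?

Right

Against Bottom, Country 2 earns 11 from Left and 14 from Right.
So Right is the best response.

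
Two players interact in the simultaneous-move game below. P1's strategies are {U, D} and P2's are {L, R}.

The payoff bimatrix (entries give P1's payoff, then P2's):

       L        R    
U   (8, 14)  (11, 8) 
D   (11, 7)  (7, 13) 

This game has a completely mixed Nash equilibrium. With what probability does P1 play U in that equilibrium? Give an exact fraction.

1/2

Let r be the probability that P1 plays U. In a completely mixed equilibrium, P2 must be indifferent between L and R.
P2's expected payoff from L is 14r + 7(1−r); from R it is 8r + 13(1−r).
Setting these equal: 7r + 7 = −5r + 13, so r = 1/2.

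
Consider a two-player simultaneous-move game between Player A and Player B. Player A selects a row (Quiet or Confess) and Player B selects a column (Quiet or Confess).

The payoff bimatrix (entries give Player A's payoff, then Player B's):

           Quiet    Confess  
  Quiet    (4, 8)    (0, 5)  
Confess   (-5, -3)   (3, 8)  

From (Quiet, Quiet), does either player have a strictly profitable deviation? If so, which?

Neither

Player A at (Quiet, Quiet) earns 4; deviating to Confess yields -5 — not better.
Player B earns 8; deviating to Confess yields 5 — not better.
Neither player can strictly improve; the profile is a Nash equilibrium.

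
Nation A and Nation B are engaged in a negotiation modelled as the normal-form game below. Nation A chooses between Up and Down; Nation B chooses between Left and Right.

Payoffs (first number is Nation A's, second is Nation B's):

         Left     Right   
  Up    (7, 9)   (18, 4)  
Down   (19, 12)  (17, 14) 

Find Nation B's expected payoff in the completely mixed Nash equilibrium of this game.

78/7

First find p, the probability Nation A plays Up, from Nation B's indifference between Left and Right: 9p + 12(1−p) = 4p + 14(1−p), giving p = 2/7.
Since Nation B is indifferent in equilibrium, Nation B's expected payoff equals the payoff from either column against (2/7, 5/7). Using Left: 9(2/7) + 12(5/7) = 78/7.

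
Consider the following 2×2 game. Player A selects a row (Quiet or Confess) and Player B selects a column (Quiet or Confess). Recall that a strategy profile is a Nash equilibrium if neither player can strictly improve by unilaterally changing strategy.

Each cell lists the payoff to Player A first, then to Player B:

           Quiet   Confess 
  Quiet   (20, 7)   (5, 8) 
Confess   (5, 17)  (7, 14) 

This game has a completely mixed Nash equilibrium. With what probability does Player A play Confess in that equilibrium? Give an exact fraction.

1/4

Let x be the probability that Player A plays Quiet. In a completely mixed equilibrium, Player B must be indifferent between Quiet and Confess.
Player B's expected payoff from Quiet is 7x + 17(1−x); from Confess it is 8x + 14(1−x).
Setting these equal: −10x + 17 = −6x + 14, so x = 3/4.
Therefore Player A plays Confess with probability 1 − 3/4 = 1/4.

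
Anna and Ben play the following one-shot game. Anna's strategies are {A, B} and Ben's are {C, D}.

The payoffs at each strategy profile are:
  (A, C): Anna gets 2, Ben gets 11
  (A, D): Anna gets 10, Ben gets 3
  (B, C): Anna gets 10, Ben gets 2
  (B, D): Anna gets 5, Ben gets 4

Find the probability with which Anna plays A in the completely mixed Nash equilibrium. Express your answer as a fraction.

Let p be the probability that Anna plays A. In a completely mixed equilibrium, Ben must be indifferent between C and D.
Ben's expected payoff from C is 11p + 2(1−p); from D it is 3p + 4(1−p).
Setting these equal: 9p + 2 = −p + 4, so p = 1/5.

1/5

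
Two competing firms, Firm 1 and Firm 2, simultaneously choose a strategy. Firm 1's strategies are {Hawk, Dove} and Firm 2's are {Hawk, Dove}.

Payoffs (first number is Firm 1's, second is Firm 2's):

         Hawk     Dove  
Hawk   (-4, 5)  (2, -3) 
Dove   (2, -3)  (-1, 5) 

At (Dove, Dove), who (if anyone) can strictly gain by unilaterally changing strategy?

Firm 1

Firm 1 at (Dove, Dove) earns -1; deviating to Hawk yields 2 — a strict improvement.
Firm 2 earns 5; deviating to Hawk yields -3 — not better.
Only Firm 1 has a strictly profitable deviation.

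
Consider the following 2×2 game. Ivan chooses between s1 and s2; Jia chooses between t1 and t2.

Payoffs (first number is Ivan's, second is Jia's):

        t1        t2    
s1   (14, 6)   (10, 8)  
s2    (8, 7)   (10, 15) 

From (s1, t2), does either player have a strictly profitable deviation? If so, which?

Ivan at (s1, t2) earns 10; deviating to s2 yields 10 — not better.
Jia earns 8; deviating to t1 yields 6 — not better.
Neither player can strictly improve; the profile is a Nash equilibrium.

Neither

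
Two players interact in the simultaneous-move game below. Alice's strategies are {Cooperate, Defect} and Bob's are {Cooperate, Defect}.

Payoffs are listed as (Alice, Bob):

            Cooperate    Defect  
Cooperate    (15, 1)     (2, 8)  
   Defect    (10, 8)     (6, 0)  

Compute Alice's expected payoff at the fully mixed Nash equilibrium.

First find q, the probability Bob plays Cooperate, from Alice's indifference between Cooperate and Defect: 15q + 2(1−q) = 10q + 6(1−q), giving q = 4/9.
Since Alice is indifferent in equilibrium, Alice's expected payoff equals the payoff from either row against (4/9, 5/9). Using Cooperate: 15(4/9) + 2(5/9) = 70/9.

70/9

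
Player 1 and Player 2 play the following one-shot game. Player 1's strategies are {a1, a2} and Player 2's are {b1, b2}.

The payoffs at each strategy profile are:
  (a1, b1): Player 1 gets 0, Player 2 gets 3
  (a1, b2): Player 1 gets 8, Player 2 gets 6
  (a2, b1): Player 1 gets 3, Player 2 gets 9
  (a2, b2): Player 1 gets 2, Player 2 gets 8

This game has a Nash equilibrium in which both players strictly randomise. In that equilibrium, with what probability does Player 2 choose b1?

2/3

Let q be the probability that Player 2 plays b1. In a completely mixed equilibrium, Player 1 must be indifferent between a1 and a2.
Player 1's expected payoff from a1 is 8(1−q); from a2 it is 3q + 2(1−q).
Setting these equal: −8q + 8 = q + 2, so q = 2/3.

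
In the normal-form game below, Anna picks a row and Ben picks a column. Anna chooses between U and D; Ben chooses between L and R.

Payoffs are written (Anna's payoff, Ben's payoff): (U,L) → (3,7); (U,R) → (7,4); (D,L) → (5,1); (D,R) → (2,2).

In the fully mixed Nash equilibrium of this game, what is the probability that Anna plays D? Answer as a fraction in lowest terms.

Let r be the probability that Anna plays U. In a completely mixed equilibrium, Ben must be indifferent between L and R.
Ben's expected payoff from L is 7r + (1−r); from R it is 4r + 2(1−r).
Setting these equal: 6r + 1 = 2r + 2, so r = 1/4.
Therefore Anna plays D with probability 1 − 1/4 = 3/4.

3/4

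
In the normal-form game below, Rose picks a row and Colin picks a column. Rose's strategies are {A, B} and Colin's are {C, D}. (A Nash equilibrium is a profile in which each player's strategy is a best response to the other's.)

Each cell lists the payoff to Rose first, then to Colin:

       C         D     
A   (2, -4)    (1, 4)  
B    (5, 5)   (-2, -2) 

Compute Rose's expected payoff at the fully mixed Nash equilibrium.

3/2

First find y, the probability Colin plays C, from Rose's indifference between A and B: 2y + (1−y) = 5y − 2(1−y), giving y = 1/2.
Since Rose is indifferent in equilibrium, Rose's expected payoff equals the payoff from either row against (1/2, 1/2). Using A: 2(1/2) + (1/2) = 3/2.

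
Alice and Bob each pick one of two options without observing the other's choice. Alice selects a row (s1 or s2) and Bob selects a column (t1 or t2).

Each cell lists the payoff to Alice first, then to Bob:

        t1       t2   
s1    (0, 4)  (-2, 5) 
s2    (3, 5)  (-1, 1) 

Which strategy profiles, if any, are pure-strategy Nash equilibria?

(s1, t1): Alice prefers s2 (3 > 0); Bob prefers t2 (5 > 4) — not an equilibrium.
(s1, t2): Alice prefers s2 (-1 > -2) — not an equilibrium.
(s2, t1): Alice gets 3 ≥ 0 from s1, and Bob gets 5 ≥ 1 from t2 — Nash equilibrium.
(s2, t2): Bob prefers t1 (5 > 1) — not an equilibrium.

(s2, t1)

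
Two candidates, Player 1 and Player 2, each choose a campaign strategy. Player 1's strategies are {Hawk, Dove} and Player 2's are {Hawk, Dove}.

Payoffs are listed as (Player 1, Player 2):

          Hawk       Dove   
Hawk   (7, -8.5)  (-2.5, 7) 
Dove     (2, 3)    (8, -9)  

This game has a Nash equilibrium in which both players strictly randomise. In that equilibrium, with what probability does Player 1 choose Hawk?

24/55

Let r be the probability that Player 1 plays Hawk. In a completely mixed equilibrium, Player 2 must be indifferent between Hawk and Dove.
Player 2's expected payoff from Hawk is −8.5r + 3(1−r); from Dove it is 7r − 9(1−r).
Setting these equal: −11.5r + 3 = 16r − 9, so r = 24/55.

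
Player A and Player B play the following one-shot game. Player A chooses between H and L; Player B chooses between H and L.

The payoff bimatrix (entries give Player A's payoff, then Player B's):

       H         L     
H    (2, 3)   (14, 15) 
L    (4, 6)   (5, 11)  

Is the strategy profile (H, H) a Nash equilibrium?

No

At (H, H), Player A earns 2; switching to L would give 4, so Player A would deviate.
Player B earns 3; switching to L would give 15, so Player B would deviate.
Since at least one player can profitably deviate, this is not a Nash equilibrium.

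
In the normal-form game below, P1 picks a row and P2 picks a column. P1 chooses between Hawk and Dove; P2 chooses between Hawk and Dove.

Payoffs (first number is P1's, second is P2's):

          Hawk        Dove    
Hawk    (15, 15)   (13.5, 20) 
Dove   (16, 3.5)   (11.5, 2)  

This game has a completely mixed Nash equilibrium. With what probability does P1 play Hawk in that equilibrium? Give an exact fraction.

Let x be the probability that P1 plays Hawk. In a completely mixed equilibrium, P2 must be indifferent between Hawk and Dove.
P2's expected payoff from Hawk is 15x + 3.5(1−x); from Dove it is 20x + 2(1−x).
Setting these equal: 11.5x + 3.5 = 18x + 2, so x = 3/13.

3/13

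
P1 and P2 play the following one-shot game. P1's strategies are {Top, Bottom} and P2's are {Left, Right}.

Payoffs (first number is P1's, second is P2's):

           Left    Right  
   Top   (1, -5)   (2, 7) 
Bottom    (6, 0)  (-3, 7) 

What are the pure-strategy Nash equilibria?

(Top, Left): P1 prefers Bottom (6 > 1); P2 prefers Right (7 > -5) — not an equilibrium.
(Top, Right): P1 gets 2 ≥ -3 from Bottom, and P2 gets 7 ≥ -5 from Left — Nash equilibrium.
(Bottom, Left): P2 prefers Right (7 > 0) — not an equilibrium.
(Bottom, Right): P1 prefers Top (2 > -3) — not an equilibrium.

(Top, Right)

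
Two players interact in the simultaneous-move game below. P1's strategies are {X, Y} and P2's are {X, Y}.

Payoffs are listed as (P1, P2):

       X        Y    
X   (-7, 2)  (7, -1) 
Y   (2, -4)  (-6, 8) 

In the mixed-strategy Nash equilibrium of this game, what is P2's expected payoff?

4/5

First find x, the probability P1 plays X, from P2's indifference between X and Y: 2x − 4(1−x) = −x + 8(1−x), giving x = 4/5.
Since P2 is indifferent in equilibrium, P2's expected payoff equals the payoff from either column against (4/5, 1/5). Using X: 2(4/5) − 4(1/5) = 4/5.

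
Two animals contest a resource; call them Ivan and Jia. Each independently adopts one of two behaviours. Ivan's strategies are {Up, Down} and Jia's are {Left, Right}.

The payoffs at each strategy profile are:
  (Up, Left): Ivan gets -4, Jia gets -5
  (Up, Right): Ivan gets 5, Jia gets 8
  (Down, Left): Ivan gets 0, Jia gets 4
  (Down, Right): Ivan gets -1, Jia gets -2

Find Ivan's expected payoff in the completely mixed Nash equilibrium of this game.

First find q, the probability Jia plays Left, from Ivan's indifference between Up and Down: −4q + 5(1−q) = −(1−q), giving q = 3/5.
Since Ivan is indifferent in equilibrium, Ivan's expected payoff equals the payoff from either row against (3/5, 2/5). Using Up: −4(3/5) + 5(2/5) = -2/5.

-2/5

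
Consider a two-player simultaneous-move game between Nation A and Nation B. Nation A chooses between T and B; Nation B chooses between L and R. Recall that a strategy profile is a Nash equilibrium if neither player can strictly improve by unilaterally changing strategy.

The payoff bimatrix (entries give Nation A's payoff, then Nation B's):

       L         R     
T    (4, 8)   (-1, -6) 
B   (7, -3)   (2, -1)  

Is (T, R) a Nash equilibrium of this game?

No

At (T, R), Nation A earns -1; switching to B would give 2, so Nation A would deviate.
Nation B earns -6; switching to L would give 8, so Nation B would deviate.
Since at least one player can profitably deviate, this is not a Nash equilibrium.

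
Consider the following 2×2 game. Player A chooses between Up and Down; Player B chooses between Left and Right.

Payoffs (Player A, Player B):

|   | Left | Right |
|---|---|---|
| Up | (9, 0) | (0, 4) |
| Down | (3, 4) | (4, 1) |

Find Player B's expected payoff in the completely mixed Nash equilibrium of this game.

16/7

First find p, the probability Player A plays Up, from Player B's indifference between Left and Right: 4(1−p) = 4p + (1−p), giving p = 3/7.
Since Player B is indifferent in equilibrium, Player B's expected payoff equals the payoff from either column against (3/7, 4/7). Using Left: 4(4/7) = 16/7.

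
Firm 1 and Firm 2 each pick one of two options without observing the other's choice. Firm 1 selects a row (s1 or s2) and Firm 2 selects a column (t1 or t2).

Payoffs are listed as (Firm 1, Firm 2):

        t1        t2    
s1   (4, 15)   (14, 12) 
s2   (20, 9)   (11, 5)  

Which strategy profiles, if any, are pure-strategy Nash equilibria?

(s2, t1)

(s1, t1): Firm 1 prefers s2 (20 > 4) — not an equilibrium.
(s1, t2): Firm 2 prefers t1 (15 > 12) — not an equilibrium.
(s2, t1): Firm 1 gets 20 ≥ 4 from s1, and Firm 2 gets 9 ≥ 5 from t2 — Nash equilibrium.
(s2, t2): Firm 1 prefers s1 (14 > 11); Firm 2 prefers t1 (9 > 5) — not an equilibrium.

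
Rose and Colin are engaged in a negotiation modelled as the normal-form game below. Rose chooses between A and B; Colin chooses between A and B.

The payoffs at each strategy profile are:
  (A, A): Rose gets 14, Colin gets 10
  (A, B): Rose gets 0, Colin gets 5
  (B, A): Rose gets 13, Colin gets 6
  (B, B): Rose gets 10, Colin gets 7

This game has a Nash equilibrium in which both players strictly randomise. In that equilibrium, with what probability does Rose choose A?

Let r be the probability that Rose plays A. In a completely mixed equilibrium, Colin must be indifferent between A and B.
Colin's expected payoff from A is 10r + 6(1−r); from B it is 5r + 7(1−r).
Setting these equal: 4r + 6 = −2r + 7, so r = 1/6.

1/6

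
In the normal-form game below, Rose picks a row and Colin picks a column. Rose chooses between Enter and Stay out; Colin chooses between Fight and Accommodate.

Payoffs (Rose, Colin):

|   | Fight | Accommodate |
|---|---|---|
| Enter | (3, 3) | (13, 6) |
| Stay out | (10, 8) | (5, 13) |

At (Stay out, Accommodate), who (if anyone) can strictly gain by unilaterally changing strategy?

Rose at (Stay out, Accommodate) earns 5; deviating to Enter yields 13 — a strict improvement.
Colin earns 13; deviating to Fight yields 8 — not better.
Only Rose has a strictly profitable deviation.

Rose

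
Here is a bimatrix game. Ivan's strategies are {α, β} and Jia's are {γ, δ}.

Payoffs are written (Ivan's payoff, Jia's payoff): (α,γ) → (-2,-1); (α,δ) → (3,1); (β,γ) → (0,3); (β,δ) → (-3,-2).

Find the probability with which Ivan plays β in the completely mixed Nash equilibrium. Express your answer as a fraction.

Let p be the probability that Ivan plays α. In a completely mixed equilibrium, Jia must be indifferent between γ and δ.
Jia's expected payoff from γ is −p + 3(1−p); from δ it is p − 2(1−p).
Setting these equal: −4p + 3 = 3p − 2, so p = 5/7.
Therefore Ivan plays β with probability 1 − 5/7 = 2/7.

2/7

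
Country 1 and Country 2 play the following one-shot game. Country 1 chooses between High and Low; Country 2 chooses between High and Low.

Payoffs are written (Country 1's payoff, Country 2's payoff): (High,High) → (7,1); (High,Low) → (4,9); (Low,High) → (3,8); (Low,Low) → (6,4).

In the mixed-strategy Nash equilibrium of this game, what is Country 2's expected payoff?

17/3

First find p, the probability Country 1 plays High, from Country 2's indifference between High and Low: p + 8(1−p) = 9p + 4(1−p), giving p = 1/3.
Since Country 2 is indifferent in equilibrium, Country 2's expected payoff equals the payoff from either column against (1/3, 2/3). Using High: (1/3) + 8(2/3) = 17/3.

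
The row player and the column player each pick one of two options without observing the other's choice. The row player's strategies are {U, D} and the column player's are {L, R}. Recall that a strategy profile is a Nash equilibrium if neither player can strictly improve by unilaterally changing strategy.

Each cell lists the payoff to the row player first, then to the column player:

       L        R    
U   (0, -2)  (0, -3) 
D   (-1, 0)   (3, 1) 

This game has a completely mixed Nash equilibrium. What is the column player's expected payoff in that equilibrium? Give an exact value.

First find x, the probability the row player plays U, from the column player's indifference between L and R: −2x = −3x + (1−x), giving x = 1/2.
Since the column player is indifferent in equilibrium, the column player's expected payoff equals the payoff from either column against (1/2, 1/2). Using L: −2(1/2) = -1.

-1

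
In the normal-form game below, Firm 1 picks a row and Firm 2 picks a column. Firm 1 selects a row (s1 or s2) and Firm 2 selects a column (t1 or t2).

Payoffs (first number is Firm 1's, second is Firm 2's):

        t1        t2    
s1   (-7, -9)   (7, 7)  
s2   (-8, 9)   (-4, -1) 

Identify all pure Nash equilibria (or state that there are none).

(s1, t2)

(s1, t1): Firm 2 prefers t2 (7 > -9) — not an equilibrium.
(s1, t2): Firm 1 gets 7 ≥ -4 from s2, and Firm 2 gets 7 ≥ -9 from t1 — Nash equilibrium.
(s2, t1): Firm 1 prefers s1 (-7 > -8) — not an equilibrium.
(s2, t2): Firm 1 prefers s1 (7 > -4); Firm 2 prefers t1 (9 > -1) — not an equilibrium.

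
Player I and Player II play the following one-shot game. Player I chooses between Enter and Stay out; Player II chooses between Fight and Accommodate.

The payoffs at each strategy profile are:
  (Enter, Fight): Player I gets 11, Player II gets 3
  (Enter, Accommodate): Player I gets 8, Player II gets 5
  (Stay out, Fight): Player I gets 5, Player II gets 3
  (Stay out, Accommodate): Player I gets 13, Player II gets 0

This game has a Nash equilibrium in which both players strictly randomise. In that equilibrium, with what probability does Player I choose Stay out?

2/5

Let r be the probability that Player I plays Enter. In a completely mixed equilibrium, Player II must be indifferent between Fight and Accommodate.
Player II's expected payoff from Fight is 3r + 3(1−r); from Accommodate it is 5r.
Setting these equal: 3 = 5r, so r = 3/5.
Therefore Player I plays Stay out with probability 1 − 3/5 = 2/5.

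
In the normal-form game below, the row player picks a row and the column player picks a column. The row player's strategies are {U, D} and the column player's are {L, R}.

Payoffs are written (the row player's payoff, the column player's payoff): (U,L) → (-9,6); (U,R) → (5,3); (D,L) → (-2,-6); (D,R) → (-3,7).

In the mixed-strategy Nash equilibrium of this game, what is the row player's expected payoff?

-37/15

First find q, the probability the column player plays L, from the row player's indifference between U and D: −9q + 5(1−q) = −2q − 3(1−q), giving q = 8/15.
Since the row player is indifferent in equilibrium, the row player's expected payoff equals the payoff from either row against (8/15, 7/15). Using U: −9(8/15) + 5(7/15) = -37/15.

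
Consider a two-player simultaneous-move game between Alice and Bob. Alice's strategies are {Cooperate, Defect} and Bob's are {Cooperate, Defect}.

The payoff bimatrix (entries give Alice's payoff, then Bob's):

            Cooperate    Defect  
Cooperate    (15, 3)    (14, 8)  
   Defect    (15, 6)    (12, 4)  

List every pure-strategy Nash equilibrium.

(Cooperate, Cooperate): Bob prefers Defect (8 > 3) — not an equilibrium.
(Cooperate, Defect): Alice gets 14 ≥ 12 from Defect, and Bob gets 8 ≥ 3 from Cooperate — Nash equilibrium.
(Defect, Cooperate): Alice gets 15 ≥ 15 from Cooperate, and Bob gets 6 ≥ 4 from Defect — Nash equilibrium.
(Defect, Defect): Alice prefers Cooperate (14 > 12); Bob prefers Cooperate (6 > 4) — not an equilibrium.

(Cooperate, Defect) and (Defect, Cooperate)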